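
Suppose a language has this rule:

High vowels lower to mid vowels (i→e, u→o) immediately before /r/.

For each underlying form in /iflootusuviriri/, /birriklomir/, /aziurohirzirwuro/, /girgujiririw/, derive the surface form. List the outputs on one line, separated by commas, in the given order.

/iflootusuviriri/: /i/ is a high vowel immediately before /r/, so it lowers to [e]. /i/ is a high vowel immediately before /r/, so it lowers to [e]. → [iflootusuvereri].
/birriklomir/: /i/ is a high vowel immediately before /r/, so it lowers to [e]. /i/ is a high vowel immediately before /r/, so it lowers to [e]. → [berriklomer].
/aziurohirzirwuro/: /u/ is a high vowel immediately before /r/, so it lowers to [o]. /i/ is a high vowel immediately before /r/, so it lowers to [e]. /i/ is a high vowel immediately before /r/, so it lowers to [e]. /u/ is a high vowel immediately before /r/, so it lowers to [o]. → [azioroherzerworo].
/girgujiririw/: /i/ is a high vowel immediately before /r/, so it lowers to [e]. /i/ is a high vowel immediately before /r/, so it lowers to [e]. /i/ is a high vowel immediately before /r/, so it lowers to [e]. → [gergujereriw].

iflootusuvereri, berriklomer, azioroherzerworo, gergujereriw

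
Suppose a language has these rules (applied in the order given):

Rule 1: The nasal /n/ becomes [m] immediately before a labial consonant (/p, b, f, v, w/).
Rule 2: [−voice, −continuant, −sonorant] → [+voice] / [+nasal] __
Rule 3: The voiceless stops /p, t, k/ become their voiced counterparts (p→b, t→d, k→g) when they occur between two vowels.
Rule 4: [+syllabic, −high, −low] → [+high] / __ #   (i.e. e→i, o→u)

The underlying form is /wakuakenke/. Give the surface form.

waguagengi

Rule 1 (nasal place assimilation): no segment meets the environment; /wakuakenke/ is unchanged.
Rule 2 (post-nasal voicing): /k/ is a voiceless stop immediately after the nasal /n/, so it voices to [g]. /wakuakenke/ → wakuakenge.
Rule 3 (intervocalic voicing): /k/ is a voiceless stop between vowels /a/ and /u/, so it voices to [g]. /k/ is a voiceless stop between vowels /a/ and /e/, so it voices to [g]. /wakuakenge/ → waguagenge.
Rule 4 (final vowel raising): /e/ is a mid vowel in word-final position, so it raises to [i]. /waguagenge/ → waguagengi.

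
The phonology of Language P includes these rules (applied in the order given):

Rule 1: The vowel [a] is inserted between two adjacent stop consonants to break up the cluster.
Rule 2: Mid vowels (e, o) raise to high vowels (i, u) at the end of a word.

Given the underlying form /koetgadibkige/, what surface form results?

koetagadibakigi

Rule 1 (stop-cluster a-epenthesis): /t/ and /g/ form a stop–stop cluster, so [a] is inserted between them. /b/ and /k/ form a stop–stop cluster, so [a] is inserted between them. /koetgadibkige/ → koetagadibakige.
Rule 2 (final vowel raising): /e/ is a mid vowel in word-final position, so it raises to [i]. /koetagadibakige/ → koetagadibakigi.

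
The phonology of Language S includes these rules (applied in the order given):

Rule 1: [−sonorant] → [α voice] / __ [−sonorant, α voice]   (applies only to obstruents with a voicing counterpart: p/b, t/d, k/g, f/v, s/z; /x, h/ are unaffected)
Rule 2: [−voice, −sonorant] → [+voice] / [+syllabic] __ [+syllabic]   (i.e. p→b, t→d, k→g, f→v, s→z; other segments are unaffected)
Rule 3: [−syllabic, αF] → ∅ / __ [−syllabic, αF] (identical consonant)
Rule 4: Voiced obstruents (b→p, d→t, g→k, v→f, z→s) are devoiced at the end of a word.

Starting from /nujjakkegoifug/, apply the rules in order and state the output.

nujakegoivuk

Rule 1 (regressive voicing assimilation): no segment meets the environment; /nujjakkegoifug/ is unchanged.
Rule 2 (intervocalic voicing): /f/ is a voiceless obstruent between vowels /i/ and /u/, so it voices to [v]. /nujjakkegoifug/ → nujjakkegoivug.
Rule 3 (degemination): /jj/ is a geminate; the first /j/ deletes. /kk/ is a geminate; the first /k/ deletes. /nujjakkegoivug/ → nujakegoivug.
Rule 4 (final devoicing): /g/ is a voiced obstruent in word-final position, so it devoices to [k]. /nujakegoivug/ → nujakegoivuk.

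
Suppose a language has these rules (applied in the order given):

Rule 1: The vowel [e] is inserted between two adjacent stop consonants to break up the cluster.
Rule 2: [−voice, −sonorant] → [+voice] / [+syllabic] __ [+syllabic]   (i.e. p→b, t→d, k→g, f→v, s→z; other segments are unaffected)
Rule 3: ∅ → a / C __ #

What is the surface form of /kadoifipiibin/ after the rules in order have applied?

kadoivibiibina

Rule 1 (stop-cluster e-epenthesis): no segment meets the environment; /kadoifipiibin/ is unchanged.
Rule 2 (intervocalic voicing): /f/ is a voiceless obstruent between vowels /i/ and /i/, so it voices to [v]. /p/ is a voiceless obstruent between vowels /i/ and /i/, so it voices to [b]. /kadoifipiibin/ → kadoivibiibin.
Rule 3 (final a-epenthesis): the form ends in the consonant /n/, so [a] is inserted word-finally. /kadoivibiibin/ → kadoivibiibina.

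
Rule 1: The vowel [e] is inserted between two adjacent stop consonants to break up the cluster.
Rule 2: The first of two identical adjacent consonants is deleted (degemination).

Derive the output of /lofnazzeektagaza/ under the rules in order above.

Rule 1 (stop-cluster e-epenthesis): /k/ and /t/ form a stop–stop cluster, so [e] is inserted between them. /lofnazzeektagaza/ → lofnazzeeketagaza.
Rule 2 (degemination): /zz/ is a geminate; the first /z/ deletes. /lofnazzeeketagaza/ → lofnazeeketagaza.

lofnazeeketagaza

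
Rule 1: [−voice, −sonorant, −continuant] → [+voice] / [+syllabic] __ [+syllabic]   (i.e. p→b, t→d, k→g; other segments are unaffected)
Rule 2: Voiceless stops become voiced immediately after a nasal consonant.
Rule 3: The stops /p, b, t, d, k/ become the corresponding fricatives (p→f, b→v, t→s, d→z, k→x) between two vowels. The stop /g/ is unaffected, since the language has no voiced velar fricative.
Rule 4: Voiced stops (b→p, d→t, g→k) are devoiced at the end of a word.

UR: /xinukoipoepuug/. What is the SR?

xinugoivoevuuk

Rule 1 (intervocalic voicing): /k/ is a voiceless stop between vowels /u/ and /o/, so it voices to [g]. /p/ is a voiceless stop between vowels /i/ and /o/, so it voices to [b]. /p/ is a voiceless stop between vowels /e/ and /u/, so it voices to [b]. /xinukoipoepuug/ → xinugoiboebuug.
Rule 2 (post-nasal voicing): no segment meets the environment; /xinugoiboebuug/ is unchanged.
Rule 3 (intervocalic spirantization): /b/ is a stop between vowels /i/ and /o/, so it spirantizes to the fricative [v]. /b/ is a stop between vowels /e/ and /u/, so it spirantizes to the fricative [v]. /xinugoiboebuug/ → xinugoivoevuug.
Rule 4 (final devoicing): /g/ is a voiced stop in word-final position, so it devoices to [k]. /xinugoivoevuug/ → xinugoivoevuuk.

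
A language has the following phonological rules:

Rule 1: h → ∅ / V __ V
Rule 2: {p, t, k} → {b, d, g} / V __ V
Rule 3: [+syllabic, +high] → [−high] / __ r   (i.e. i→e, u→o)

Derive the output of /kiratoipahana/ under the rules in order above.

keradoibaana

Rule 1 (intervocalic h-deletion): /h/ occurs between vowels /a/ and /a/, so it deletes. /kiratoipahana/ → kiratoipaana.
Rule 2 (intervocalic voicing): /t/ is a voiceless stop between vowels /a/ and /o/, so it voices to [d]. /p/ is a voiceless stop between vowels /i/ and /a/, so it voices to [b]. /kiratoipaana/ → kiradoibaana.
Rule 3 (pre-rhotic lowering): /i/ is a high vowel immediately before /r/, so it lowers to [e]. /kiradoibaana/ → keradoibaana.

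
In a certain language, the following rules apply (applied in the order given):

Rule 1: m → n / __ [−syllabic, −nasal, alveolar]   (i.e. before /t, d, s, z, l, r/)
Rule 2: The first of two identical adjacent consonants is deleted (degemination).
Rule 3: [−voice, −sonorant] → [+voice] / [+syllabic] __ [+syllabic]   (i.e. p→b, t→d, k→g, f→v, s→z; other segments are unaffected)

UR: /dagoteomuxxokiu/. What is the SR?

Rule 1 (nasal place assimilation): no segment meets the environment; /dagoteomuxxokiu/ is unchanged.
Rule 2 (degemination): /xx/ is a geminate; the first /x/ deletes. /dagoteomuxxokiu/ → dagoteomuxokiu.
Rule 3 (intervocalic voicing): /t/ is a voiceless obstruent between vowels /o/ and /e/, so it voices to [d]. /k/ is a voiceless obstruent between vowels /o/ and /i/, so it voices to [g]. /dagoteomuxokiu/ → dagodeomuxogiu.

dagodeomuxogiu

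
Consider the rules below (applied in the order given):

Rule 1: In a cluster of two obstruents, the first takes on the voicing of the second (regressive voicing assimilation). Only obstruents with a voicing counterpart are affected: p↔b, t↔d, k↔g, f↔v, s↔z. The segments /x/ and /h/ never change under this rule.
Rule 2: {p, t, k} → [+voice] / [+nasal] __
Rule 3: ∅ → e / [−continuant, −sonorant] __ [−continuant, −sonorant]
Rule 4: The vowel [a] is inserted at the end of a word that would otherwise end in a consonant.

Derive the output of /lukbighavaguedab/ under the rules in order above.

Rule 1 (regressive voicing assimilation): /k/ precedes the voiced obstruent /b/, so it voices to [g] by assimilation. /g/ precedes the voiceless obstruent /h/, so it devoices to [k] by assimilation. /lukbighavaguedab/ → lugbikhavaguedab.
Rule 2 (post-nasal voicing): no segment meets the environment; /lugbikhavaguedab/ is unchanged.
Rule 3 (stop-cluster e-epenthesis): /g/ and /b/ form a stop–stop cluster, so [e] is inserted between them. /lugbikhavaguedab/ → lugebikhavaguedab.
Rule 4 (final a-epenthesis): the form ends in the consonant /b/, so [a] is inserted word-finally. /lugebikhavaguedab/ → lugebikhavaguedaba.

lugebikhavaguedaba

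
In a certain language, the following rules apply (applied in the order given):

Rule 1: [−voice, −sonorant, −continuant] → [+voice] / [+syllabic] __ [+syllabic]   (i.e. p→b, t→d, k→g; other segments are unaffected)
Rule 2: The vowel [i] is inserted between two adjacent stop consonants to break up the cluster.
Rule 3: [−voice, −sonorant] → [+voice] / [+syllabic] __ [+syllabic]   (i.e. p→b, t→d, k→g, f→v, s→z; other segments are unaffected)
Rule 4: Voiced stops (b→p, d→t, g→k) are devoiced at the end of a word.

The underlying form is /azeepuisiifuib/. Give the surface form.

Rule 1 (intervocalic voicing): /p/ is a voiceless stop between vowels /e/ and /u/, so it voices to [b]. /azeepuisiifuib/ → azeebuisiifuib.
Rule 2 (stop-cluster i-epenthesis): no segment meets the environment; /azeebuisiifuib/ is unchanged.
Rule 3 (intervocalic voicing): /s/ is a voiceless obstruent between vowels /i/ and /i/, so it voices to [z]. /f/ is a voiceless obstruent between vowels /i/ and /u/, so it voices to [v]. /azeebuisiifuib/ → azeebuiziivuib.
Rule 4 (final devoicing): /b/ is a voiced stop in word-final position, so it devoices to [p]. /azeebuiziivuib/ → azeebuiziivuip.

azeebuiziivuip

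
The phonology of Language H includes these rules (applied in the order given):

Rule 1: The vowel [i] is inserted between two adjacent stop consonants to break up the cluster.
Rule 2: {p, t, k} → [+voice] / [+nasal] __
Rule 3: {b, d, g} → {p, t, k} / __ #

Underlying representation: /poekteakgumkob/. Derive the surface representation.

Rule 1 (stop-cluster i-epenthesis): /k/ and /t/ form a stop–stop cluster, so [i] is inserted between them. /k/ and /g/ form a stop–stop cluster, so [i] is inserted between them. /poekteakgumkob/ → poekiteakigumkob.
Rule 2 (post-nasal voicing): /k/ is a voiceless stop immediately after the nasal /m/, so it voices to [g]. /poekiteakigumkob/ → poekiteakigumgob.
Rule 3 (final devoicing): /b/ is a voiced stop in word-final position, so it devoices to [p]. /poekiteakigumgob/ → poekiteakigumgop.

poekiteakigumgop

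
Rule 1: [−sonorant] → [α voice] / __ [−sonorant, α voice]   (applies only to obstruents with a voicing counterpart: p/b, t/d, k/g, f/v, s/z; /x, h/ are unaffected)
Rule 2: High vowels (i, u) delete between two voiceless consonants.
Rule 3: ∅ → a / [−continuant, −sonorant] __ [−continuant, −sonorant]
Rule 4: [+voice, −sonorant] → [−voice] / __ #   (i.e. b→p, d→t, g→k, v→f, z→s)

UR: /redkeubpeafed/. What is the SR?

retakeupapeafet

Rule 1 (regressive voicing assimilation): /d/ precedes the voiceless obstruent /k/, so it devoices to [t] by assimilation. /b/ precedes the voiceless obstruent /p/, so it devoices to [p] by assimilation. /redkeubpeafed/ → retkeuppeafed.
Rule 2 (high vowel syncope): no segment meets the environment; /retkeuppeafed/ is unchanged.
Rule 3 (stop-cluster a-epenthesis): /t/ and /k/ form a stop–stop cluster, so [a] is inserted between them. /p/ and /p/ form a stop–stop cluster, so [a] is inserted between them. /retkeuppeafed/ → retakeupapeafed.
Rule 4 (final devoicing): /d/ is a voiced obstruent in word-final position, so it devoices to [t]. /retakeupapeafed/ → retakeupapeafet.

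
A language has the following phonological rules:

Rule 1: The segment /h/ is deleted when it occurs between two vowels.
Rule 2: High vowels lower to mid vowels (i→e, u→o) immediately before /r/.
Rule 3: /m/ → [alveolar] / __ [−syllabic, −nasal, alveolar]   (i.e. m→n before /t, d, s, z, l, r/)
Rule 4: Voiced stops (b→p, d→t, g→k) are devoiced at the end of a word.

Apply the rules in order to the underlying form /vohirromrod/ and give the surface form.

Rule 1 (intervocalic h-deletion): /h/ occurs between vowels /o/ and /i/, so it deletes. /vohirromrod/ → voirromrod.
Rule 2 (pre-rhotic lowering): /i/ is a high vowel immediately before /r/, so it lowers to [e]. /voirromrod/ → voerromrod.
Rule 3 (nasal place assimilation): /m/ precedes the alveolar consonant /r/, so it assimilates in place to [n]. /voerromrod/ → voerronrod.
Rule 4 (final devoicing): /d/ is a voiced stop in word-final position, so it devoices to [t]. /voerronrod/ → voerronrot.

voerronrot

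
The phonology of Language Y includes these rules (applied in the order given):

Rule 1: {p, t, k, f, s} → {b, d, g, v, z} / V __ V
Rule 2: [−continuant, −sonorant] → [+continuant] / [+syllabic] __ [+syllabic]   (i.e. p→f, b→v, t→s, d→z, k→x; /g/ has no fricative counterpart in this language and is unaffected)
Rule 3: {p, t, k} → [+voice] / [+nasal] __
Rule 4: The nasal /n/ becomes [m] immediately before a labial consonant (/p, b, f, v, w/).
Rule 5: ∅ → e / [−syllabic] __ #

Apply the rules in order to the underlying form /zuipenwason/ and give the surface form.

zuivemwazone

Rule 1 (intervocalic voicing): /p/ is a voiceless obstruent between vowels /i/ and /e/, so it voices to [b]. /s/ is a voiceless obstruent between vowels /a/ and /o/, so it voices to [z]. /zuipenwason/ → zuibenwazon.
Rule 2 (intervocalic spirantization): /b/ is a stop between vowels /i/ and /e/, so it spirantizes to the fricative [v]. /zuibenwazon/ → zuivenwazon.
Rule 3 (post-nasal voicing): no segment meets the environment; /zuivenwazon/ is unchanged.
Rule 4 (nasal place assimilation): /n/ precedes the labial consonant /w/, so it assimilates in place to [m]. /zuivenwazon/ → zuivemwazon.
Rule 5 (final e-epenthesis): the form ends in the consonant /n/, so [e] is inserted word-finally. /zuivemwazon/ → zuivemwazone.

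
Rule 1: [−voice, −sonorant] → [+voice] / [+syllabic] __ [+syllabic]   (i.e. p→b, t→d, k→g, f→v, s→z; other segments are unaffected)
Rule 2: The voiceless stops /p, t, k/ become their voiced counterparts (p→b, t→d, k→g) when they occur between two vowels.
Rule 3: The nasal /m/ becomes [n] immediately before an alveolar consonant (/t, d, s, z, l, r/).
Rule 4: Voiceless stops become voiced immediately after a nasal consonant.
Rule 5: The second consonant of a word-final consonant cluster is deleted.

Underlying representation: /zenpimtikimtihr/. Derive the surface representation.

Rule 1 (intervocalic voicing): /k/ is a voiceless obstruent between vowels /i/ and /i/, so it voices to [g]. /zenpimtikimtihr/ → zenpimtigimtihr.
Rule 2 (intervocalic voicing): no segment meets the environment; /zenpimtigimtihr/ is unchanged.
Rule 3 (nasal place assimilation): /m/ precedes the alveolar consonant /t/, so it assimilates in place to [n]. /m/ precedes the alveolar consonant /t/, so it assimilates in place to [n]. /zenpimtigimtihr/ → zenpintigintihr.
Rule 4 (post-nasal voicing): /p/ is a voiceless stop immediately after the nasal /n/, so it voices to [b]. /t/ is a voiceless stop immediately after the nasal /n/, so it voices to [d]. /t/ is a voiceless stop immediately after the nasal /n/, so it voices to [d]. /zenpintigintihr/ → zenbindigindihr.
Rule 5 (final cluster simplification): /r/ is the second consonant of a word-final cluster /hr/, so it deletes. /zenbindigindihr/ → zenbindigindih.

zenbindigindih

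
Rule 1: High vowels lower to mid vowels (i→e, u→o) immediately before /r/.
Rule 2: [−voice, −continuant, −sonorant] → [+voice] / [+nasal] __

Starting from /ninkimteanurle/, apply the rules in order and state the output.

ningimdeanorle

Rule 1 (pre-rhotic lowering): /u/ is a high vowel immediately before /r/, so it lowers to [o]. /ninkimteanurle/ → ninkimteanorle.
Rule 2 (post-nasal voicing): /k/ is a voiceless stop immediately after the nasal /n/, so it voices to [g]. /t/ is a voiceless stop immediately after the nasal /m/, so it voices to [d]. /ninkimteanorle/ → ningimdeanorle.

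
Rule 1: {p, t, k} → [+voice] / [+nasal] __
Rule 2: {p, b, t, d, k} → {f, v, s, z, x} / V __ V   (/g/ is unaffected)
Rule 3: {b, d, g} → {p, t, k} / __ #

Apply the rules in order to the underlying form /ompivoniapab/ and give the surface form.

ombivoniafap

Rule 1 (post-nasal voicing): /p/ is a voiceless stop immediately after the nasal /m/, so it voices to [b]. /ompivoniapab/ → ombivoniapab.
Rule 2 (intervocalic spirantization): /p/ is a stop between vowels /a/ and /a/, so it spirantizes to the fricative [f]. /ombivoniapab/ → ombivoniafab.
Rule 3 (final devoicing): /b/ is a voiced stop in word-final position, so it devoices to [p]. /ombivoniafab/ → ombivoniafap.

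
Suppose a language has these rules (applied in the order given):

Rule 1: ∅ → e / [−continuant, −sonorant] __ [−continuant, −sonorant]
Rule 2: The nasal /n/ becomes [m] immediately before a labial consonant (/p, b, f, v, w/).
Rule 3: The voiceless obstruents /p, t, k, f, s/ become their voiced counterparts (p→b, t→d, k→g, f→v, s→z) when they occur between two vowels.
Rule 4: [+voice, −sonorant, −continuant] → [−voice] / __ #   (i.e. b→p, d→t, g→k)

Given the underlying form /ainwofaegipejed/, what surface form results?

aimwovaegibejet

Rule 1 (stop-cluster e-epenthesis): no segment meets the environment; /ainwofaegipejed/ is unchanged.
Rule 2 (nasal place assimilation): /n/ precedes the labial consonant /w/, so it assimilates in place to [m]. /ainwofaegipejed/ → aimwofaegipejed.
Rule 3 (intervocalic voicing): /f/ is a voiceless obstruent between vowels /o/ and /a/, so it voices to [v]. /p/ is a voiceless obstruent between vowels /i/ and /e/, so it voices to [b]. /aimwofaegipejed/ → aimwovaegibejed.
Rule 4 (final devoicing): /d/ is a voiced stop in word-final position, so it devoices to [t]. /aimwovaegibejed/ → aimwovaegibejet.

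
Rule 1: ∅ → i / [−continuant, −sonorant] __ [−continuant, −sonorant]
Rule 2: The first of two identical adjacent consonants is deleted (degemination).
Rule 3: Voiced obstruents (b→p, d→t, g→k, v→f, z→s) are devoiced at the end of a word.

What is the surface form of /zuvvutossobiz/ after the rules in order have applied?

Rule 1 (stop-cluster i-epenthesis): no segment meets the environment; /zuvvutossobiz/ is unchanged.
Rule 2 (degemination): /vv/ is a geminate; the first /v/ deletes. /ss/ is a geminate; the first /s/ deletes. /zuvvutossobiz/ → zuvutosobiz.
Rule 3 (final devoicing): /z/ is a voiced obstruent in word-final position, so it devoices to [s]. /zuvutosobiz/ → zuvutosobis.

zuvutosobis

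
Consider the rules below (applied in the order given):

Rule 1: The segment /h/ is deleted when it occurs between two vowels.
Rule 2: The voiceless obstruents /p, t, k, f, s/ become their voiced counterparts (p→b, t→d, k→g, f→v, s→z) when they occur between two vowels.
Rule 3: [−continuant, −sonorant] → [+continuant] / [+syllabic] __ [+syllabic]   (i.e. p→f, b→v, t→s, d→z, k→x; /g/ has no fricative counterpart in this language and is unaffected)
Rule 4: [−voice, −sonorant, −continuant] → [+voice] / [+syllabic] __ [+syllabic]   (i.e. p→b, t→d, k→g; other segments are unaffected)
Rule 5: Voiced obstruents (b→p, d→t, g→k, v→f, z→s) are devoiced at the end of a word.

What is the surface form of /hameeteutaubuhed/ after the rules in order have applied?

hameezeuzauvuet

Rule 1 (intervocalic h-deletion): /h/ occurs between vowels /u/ and /e/, so it deletes. /hameeteutaubuhed/ → hameeteutaubued.
Rule 2 (intervocalic voicing): /t/ is a voiceless obstruent between vowels /e/ and /e/, so it voices to [d]. /t/ is a voiceless obstruent between vowels /u/ and /a/, so it voices to [d]. /hameeteutaubued/ → hameedeudaubued.
Rule 3 (intervocalic spirantization): /d/ is a stop between vowels /e/ and /e/, so it spirantizes to the fricative [z]. /d/ is a stop between vowels /u/ and /a/, so it spirantizes to the fricative [z]. /b/ is a stop between vowels /u/ and /u/, so it spirantizes to the fricative [v]. /hameedeudaubued/ → hameezeuzauvued.
Rule 4 (intervocalic voicing): no segment meets the environment; /hameezeuzauvued/ is unchanged.
Rule 5 (final devoicing): /d/ is a voiced obstruent in word-final position, so it devoices to [t]. /hameezeuzauvued/ → hameezeuzauvuet.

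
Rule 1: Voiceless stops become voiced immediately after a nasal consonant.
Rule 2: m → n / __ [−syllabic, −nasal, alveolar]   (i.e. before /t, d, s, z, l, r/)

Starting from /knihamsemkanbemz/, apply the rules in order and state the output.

Rule 1 (post-nasal voicing): /k/ is a voiceless stop immediately after the nasal /m/, so it voices to [g]. /knihamsemkanbemz/ → knihamsemganbemz.
Rule 2 (nasal place assimilation): /m/ precedes the alveolar consonant /s/, so it assimilates in place to [n]. /m/ precedes the alveolar consonant /z/, so it assimilates in place to [n]. /knihamsemganbemz/ → knihansemganbenz.

knihansemganbenz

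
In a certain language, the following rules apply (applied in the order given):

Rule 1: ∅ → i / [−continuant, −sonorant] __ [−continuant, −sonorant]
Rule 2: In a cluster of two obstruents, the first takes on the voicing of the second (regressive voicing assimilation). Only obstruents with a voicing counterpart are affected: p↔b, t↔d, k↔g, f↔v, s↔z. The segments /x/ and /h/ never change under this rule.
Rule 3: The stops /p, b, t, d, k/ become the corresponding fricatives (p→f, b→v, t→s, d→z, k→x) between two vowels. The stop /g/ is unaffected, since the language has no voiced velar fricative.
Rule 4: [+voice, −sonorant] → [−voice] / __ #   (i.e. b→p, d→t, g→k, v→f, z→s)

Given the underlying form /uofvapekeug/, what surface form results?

Rule 1 (stop-cluster i-epenthesis): no segment meets the environment; /uofvapekeug/ is unchanged.
Rule 2 (regressive voicing assimilation): /f/ precedes the voiced obstruent /v/, so it voices to [v] by assimilation. /uofvapekeug/ → uovvapekeug.
Rule 3 (intervocalic spirantization): /p/ is a stop between vowels /a/ and /e/, so it spirantizes to the fricative [f]. /k/ is a stop between vowels /e/ and /e/, so it spirantizes to the fricative [x]. /uovvapekeug/ → uovvafexeug.
Rule 4 (final devoicing): /g/ is a voiced obstruent in word-final position, so it devoices to [k]. /uovvafexeug/ → uovvafexeuk.

uovvafexeuk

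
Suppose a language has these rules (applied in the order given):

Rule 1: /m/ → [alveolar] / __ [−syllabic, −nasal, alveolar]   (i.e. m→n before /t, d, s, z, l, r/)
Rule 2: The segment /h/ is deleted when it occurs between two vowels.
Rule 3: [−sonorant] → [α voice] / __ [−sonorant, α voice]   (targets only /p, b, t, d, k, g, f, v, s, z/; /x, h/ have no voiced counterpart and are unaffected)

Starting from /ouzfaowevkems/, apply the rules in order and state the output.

ousfaowefkens

Rule 1 (nasal place assimilation): /m/ precedes the alveolar consonant /s/, so it assimilates in place to [n]. /ouzfaowevkems/ → ouzfaowevkens.
Rule 2 (intervocalic h-deletion): no segment meets the environment; /ouzfaowevkens/ is unchanged.
Rule 3 (regressive voicing assimilation): /z/ precedes the voiceless obstruent /f/, so it devoices to [s] by assimilation. /v/ precedes the voiceless obstruent /k/, so it devoices to [f] by assimilation. /ouzfaowevkens/ → ousfaowefkens.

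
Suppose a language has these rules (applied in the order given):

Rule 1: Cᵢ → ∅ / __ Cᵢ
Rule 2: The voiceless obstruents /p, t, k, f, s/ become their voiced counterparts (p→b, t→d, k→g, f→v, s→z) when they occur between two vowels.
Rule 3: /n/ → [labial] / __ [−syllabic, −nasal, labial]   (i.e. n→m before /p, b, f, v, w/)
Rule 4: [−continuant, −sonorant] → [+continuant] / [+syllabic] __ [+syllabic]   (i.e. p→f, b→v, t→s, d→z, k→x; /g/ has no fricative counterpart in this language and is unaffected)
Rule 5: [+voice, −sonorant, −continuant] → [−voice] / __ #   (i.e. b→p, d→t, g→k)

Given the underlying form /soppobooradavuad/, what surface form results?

Rule 1 (degemination): /pp/ is a geminate; the first /p/ deletes. /soppobooradavuad/ → sopobooradavuad.
Rule 2 (intervocalic voicing): /p/ is a voiceless obstruent between vowels /o/ and /o/, so it voices to [b]. /sopobooradavuad/ → sobobooradavuad.
Rule 3 (nasal place assimilation): no segment meets the environment; /sobobooradavuad/ is unchanged.
Rule 4 (intervocalic spirantization): /b/ is a stop between vowels /o/ and /o/, so it spirantizes to the fricative [v]. /b/ is a stop between vowels /o/ and /o/, so it spirantizes to the fricative [v]. /d/ is a stop between vowels /a/ and /a/, so it spirantizes to the fricative [z]. /sobobooradavuad/ → sovovoorazavuad.
Rule 5 (final devoicing): /d/ is a voiced stop in word-final position, so it devoices to [t]. /sovovoorazavuad/ → sovovoorazavuat.

sovovoorazavuat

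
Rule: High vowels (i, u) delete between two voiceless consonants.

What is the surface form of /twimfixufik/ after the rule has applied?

/i/ is a high vowel flanked by voiceless consonants /f/ and /x/, so it deletes.
/u/ is a high vowel flanked by voiceless consonants /x/ and /f/, so it deletes.
/i/ is a high vowel flanked by voiceless consonants /f/ and /k/, so it deletes.
The other instance of /i/ does not occur in the required environment and remains unchanged.
Surface form: [twimfxfk].

twimfxfk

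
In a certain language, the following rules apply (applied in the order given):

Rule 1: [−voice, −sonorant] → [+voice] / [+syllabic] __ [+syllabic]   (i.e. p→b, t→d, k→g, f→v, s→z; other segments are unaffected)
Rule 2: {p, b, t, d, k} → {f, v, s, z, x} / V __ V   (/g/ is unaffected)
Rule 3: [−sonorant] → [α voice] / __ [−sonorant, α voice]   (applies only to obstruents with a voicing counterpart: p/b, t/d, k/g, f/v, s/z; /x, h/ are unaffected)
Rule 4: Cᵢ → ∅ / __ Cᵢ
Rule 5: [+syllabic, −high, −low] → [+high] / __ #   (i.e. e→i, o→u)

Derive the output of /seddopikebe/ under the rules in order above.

sedovigevi

Rule 1 (intervocalic voicing): /p/ is a voiceless obstruent between vowels /o/ and /i/, so it voices to [b]. /k/ is a voiceless obstruent between vowels /i/ and /e/, so it voices to [g]. /seddopikebe/ → seddobigebe.
Rule 2 (intervocalic spirantization): /b/ is a stop between vowels /o/ and /i/, so it spirantizes to the fricative [v]. /b/ is a stop between vowels /e/ and /e/, so it spirantizes to the fricative [v]. /seddobigebe/ → seddovigeve.
Rule 3 (regressive voicing assimilation): no segment meets the environment; /seddovigeve/ is unchanged.
Rule 4 (degemination): /dd/ is a geminate; the first /d/ deletes. /seddovigeve/ → sedovigeve.
Rule 5 (final vowel raising): /e/ is a mid vowel in word-final position, so it raises to [i]. /sedovigeve/ → sedovigevi.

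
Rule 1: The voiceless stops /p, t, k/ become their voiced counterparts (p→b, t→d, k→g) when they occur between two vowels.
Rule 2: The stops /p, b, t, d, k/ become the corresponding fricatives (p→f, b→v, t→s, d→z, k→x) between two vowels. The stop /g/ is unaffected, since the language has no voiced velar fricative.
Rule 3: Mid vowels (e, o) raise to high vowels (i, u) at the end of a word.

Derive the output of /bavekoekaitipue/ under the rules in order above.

Rule 1 (intervocalic voicing): /k/ is a voiceless stop between vowels /e/ and /o/, so it voices to [g]. /k/ is a voiceless stop between vowels /e/ and /a/, so it voices to [g]. /t/ is a voiceless stop between vowels /i/ and /i/, so it voices to [d]. /p/ is a voiceless stop between vowels /i/ and /u/, so it voices to [b]. /bavekoekaitipue/ → bavegoegaidibue.
Rule 2 (intervocalic spirantization): /d/ is a stop between vowels /i/ and /i/, so it spirantizes to the fricative [z]. /b/ is a stop between vowels /i/ and /u/, so it spirantizes to the fricative [v]. /bavegoegaidibue/ → bavegoegaizivue.
Rule 3 (final vowel raising): /e/ is a mid vowel in word-final position, so it raises to [i]. /bavegoegaizivue/ → bavegoegaizivui.

bavegoegaizivui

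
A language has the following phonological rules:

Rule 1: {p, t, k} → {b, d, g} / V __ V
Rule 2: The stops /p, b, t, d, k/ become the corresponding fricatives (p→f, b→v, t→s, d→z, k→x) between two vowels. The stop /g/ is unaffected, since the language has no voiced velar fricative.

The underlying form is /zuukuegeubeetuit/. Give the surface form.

zuuguegeuveezuit

Rule 1 (intervocalic voicing): /k/ is a voiceless stop between vowels /u/ and /u/, so it voices to [g]. /t/ is a voiceless stop between vowels /e/ and /u/, so it voices to [d]. /zuukuegeubeetuit/ → zuuguegeubeeduit.
Rule 2 (intervocalic spirantization): /b/ is a stop between vowels /u/ and /e/, so it spirantizes to the fricative [v]. /d/ is a stop between vowels /e/ and /u/, so it spirantizes to the fricative [z]. /zuuguegeubeeduit/ → zuuguegeuveezuit.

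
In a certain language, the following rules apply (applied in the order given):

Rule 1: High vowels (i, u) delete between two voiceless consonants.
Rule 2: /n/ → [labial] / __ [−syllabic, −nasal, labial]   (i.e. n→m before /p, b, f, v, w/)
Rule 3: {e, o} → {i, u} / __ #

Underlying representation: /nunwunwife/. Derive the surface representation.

Rule 1 (high vowel syncope): no segment meets the environment; /nunwunwife/ is unchanged.
Rule 2 (nasal place assimilation): /n/ precedes the labial consonant /w/, so it assimilates in place to [m]. /n/ precedes the labial consonant /w/, so it assimilates in place to [m]. /nunwunwife/ → numwumwife.
Rule 3 (final vowel raising): /e/ is a mid vowel in word-final position, so it raises to [i]. /numwumwife/ → numwumwifi.

numwumwifi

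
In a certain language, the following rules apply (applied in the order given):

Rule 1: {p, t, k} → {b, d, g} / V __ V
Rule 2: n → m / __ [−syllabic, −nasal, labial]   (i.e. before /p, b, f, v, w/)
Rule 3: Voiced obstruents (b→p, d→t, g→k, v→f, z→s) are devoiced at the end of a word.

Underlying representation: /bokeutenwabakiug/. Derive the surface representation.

Rule 1 (intervocalic voicing): /k/ is a voiceless stop between vowels /o/ and /e/, so it voices to [g]. /t/ is a voiceless stop between vowels /u/ and /e/, so it voices to [d]. /k/ is a voiceless stop between vowels /a/ and /i/, so it voices to [g]. /bokeutenwabakiug/ → bogeudenwabagiug.
Rule 2 (nasal place assimilation): /n/ precedes the labial consonant /w/, so it assimilates in place to [m]. /bogeudenwabagiug/ → bogeudemwabagiug.
Rule 3 (final devoicing): /g/ is a voiced obstruent in word-final position, so it devoices to [k]. /bogeudemwabagiug/ → bogeudemwabagiuk.

bogeudemwabagiuk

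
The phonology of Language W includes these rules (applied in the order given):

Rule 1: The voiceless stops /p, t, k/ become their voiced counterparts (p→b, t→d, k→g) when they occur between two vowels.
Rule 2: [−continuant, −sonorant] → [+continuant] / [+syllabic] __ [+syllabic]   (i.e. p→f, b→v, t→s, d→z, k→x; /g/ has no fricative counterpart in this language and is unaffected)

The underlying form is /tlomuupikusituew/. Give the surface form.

tlomuuvigusizuew

Rule 1 (intervocalic voicing): /p/ is a voiceless stop between vowels /u/ and /i/, so it voices to [b]. /k/ is a voiceless stop between vowels /i/ and /u/, so it voices to [g]. /t/ is a voiceless stop between vowels /i/ and /u/, so it voices to [d]. /tlomuupikusituew/ → tlomuubigusiduew.
Rule 2 (intervocalic spirantization): /b/ is a stop between vowels /u/ and /i/, so it spirantizes to the fricative [v]. /d/ is a stop between vowels /i/ and /u/, so it spirantizes to the fricative [z]. /tlomuubigusiduew/ → tlomuuvigusizuew.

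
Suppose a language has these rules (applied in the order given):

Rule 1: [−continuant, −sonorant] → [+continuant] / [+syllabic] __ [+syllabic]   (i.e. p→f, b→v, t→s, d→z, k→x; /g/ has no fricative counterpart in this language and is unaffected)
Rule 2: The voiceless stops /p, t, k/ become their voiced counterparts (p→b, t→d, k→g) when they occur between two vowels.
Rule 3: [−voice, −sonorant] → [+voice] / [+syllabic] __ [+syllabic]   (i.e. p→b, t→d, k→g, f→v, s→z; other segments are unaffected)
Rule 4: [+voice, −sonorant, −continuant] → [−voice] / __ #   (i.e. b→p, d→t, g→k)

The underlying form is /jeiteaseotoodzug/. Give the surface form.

jeizeazeozoodzuk

Rule 1 (intervocalic spirantization): /t/ is a stop between vowels /i/ and /e/, so it spirantizes to the fricative [s]. /t/ is a stop between vowels /o/ and /o/, so it spirantizes to the fricative [s]. /jeiteaseotoodzug/ → jeiseaseosoodzug.
Rule 2 (intervocalic voicing): no segment meets the environment; /jeiseaseosoodzug/ is unchanged.
Rule 3 (intervocalic voicing): /s/ is a voiceless obstruent between vowels /i/ and /e/, so it voices to [z]. /s/ is a voiceless obstruent between vowels /a/ and /e/, so it voices to [z]. /s/ is a voiceless obstruent between vowels /o/ and /o/, so it voices to [z]. /jeiseaseosoodzug/ → jeizeazeozoodzug.
Rule 4 (final devoicing): /g/ is a voiced stop in word-final position, so it devoices to [k]. /jeizeazeozoodzug/ → jeizeazeozoodzuk.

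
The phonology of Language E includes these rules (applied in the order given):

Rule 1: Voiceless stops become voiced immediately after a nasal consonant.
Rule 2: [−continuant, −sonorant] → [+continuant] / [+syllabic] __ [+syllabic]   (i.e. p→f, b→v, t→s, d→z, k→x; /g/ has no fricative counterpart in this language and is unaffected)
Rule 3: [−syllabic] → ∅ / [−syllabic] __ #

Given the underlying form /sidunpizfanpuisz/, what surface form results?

Rule 1 (post-nasal voicing): /p/ is a voiceless stop immediately after the nasal /n/, so it voices to [b]. /p/ is a voiceless stop immediately after the nasal /n/, so it voices to [b]. /sidunpizfanpuisz/ → sidunbizfanbuisz.
Rule 2 (intervocalic spirantization): /d/ is a stop between vowels /i/ and /u/, so it spirantizes to the fricative [z]. /sidunbizfanbuisz/ → sizunbizfanbuisz.
Rule 3 (final cluster simplification): /z/ is the second consonant of a word-final cluster /sz/, so it deletes. /sizunbizfanbuisz/ → sizunbizfanbuis.

sizunbizfanbuis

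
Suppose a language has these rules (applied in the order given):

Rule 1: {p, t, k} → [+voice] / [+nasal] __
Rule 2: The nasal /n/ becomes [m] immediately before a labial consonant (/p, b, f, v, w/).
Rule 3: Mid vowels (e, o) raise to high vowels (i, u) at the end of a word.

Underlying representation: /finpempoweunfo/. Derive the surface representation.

Rule 1 (post-nasal voicing): /p/ is a voiceless stop immediately after the nasal /n/, so it voices to [b]. /p/ is a voiceless stop immediately after the nasal /m/, so it voices to [b]. /finpempoweunfo/ → finbemboweunfo.
Rule 2 (nasal place assimilation): /n/ precedes the labial consonant /b/, so it assimilates in place to [m]. /n/ precedes the labial consonant /f/, so it assimilates in place to [m]. /finbemboweunfo/ → fimbemboweumfo.
Rule 3 (final vowel raising): /o/ is a mid vowel in word-final position, so it raises to [u]. /fimbemboweumfo/ → fimbemboweumfu.

fimbemboweumfu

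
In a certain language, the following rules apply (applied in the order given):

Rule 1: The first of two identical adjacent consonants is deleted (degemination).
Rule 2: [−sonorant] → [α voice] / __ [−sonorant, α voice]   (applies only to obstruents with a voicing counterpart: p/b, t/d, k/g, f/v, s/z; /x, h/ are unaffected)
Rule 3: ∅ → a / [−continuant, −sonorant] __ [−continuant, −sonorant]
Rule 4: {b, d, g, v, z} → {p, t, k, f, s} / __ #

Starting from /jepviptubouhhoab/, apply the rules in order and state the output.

jebvipatubouhoap

Rule 1 (degemination): /hh/ is a geminate; the first /h/ deletes. /jepviptubouhhoab/ → jepviptubouhoab.
Rule 2 (regressive voicing assimilation): /p/ precedes the voiced obstruent /v/, so it voices to [b] by assimilation. /jepviptubouhoab/ → jebviptubouhoab.
Rule 3 (stop-cluster a-epenthesis): /p/ and /t/ form a stop–stop cluster, so [a] is inserted between them. /jebviptubouhoab/ → jebvipatubouhoab.
Rule 4 (final devoicing): /b/ is a voiced obstruent in word-final position, so it devoices to [p]. /jebvipatubouhoab/ → jebvipatubouhoap.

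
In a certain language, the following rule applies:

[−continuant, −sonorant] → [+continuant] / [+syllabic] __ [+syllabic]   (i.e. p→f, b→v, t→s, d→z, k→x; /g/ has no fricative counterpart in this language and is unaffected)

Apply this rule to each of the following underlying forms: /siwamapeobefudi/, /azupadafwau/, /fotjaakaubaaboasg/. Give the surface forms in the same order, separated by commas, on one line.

siwamafeovefuzi, azufazafwau, fotjaaxauvaavoasg

/siwamapeobefudi/: /p/ is a stop between vowels /a/ and /e/, so it spirantizes to the fricative [f]. /b/ is a stop between vowels /o/ and /e/, so it spirantizes to the fricative [v]. /d/ is a stop between vowels /u/ and /i/, so it spirantizes to the fricative [z]. → [siwamafeovefuzi].
/azupadafwau/: /p/ is a stop between vowels /u/ and /a/, so it spirantizes to the fricative [f]. /d/ is a stop between vowels /a/ and /a/, so it spirantizes to the fricative [z]. → [azufazafwau].
/fotjaakaubaaboasg/: /k/ is a stop between vowels /a/ and /a/, so it spirantizes to the fricative [x]. /b/ is a stop between vowels /u/ and /a/, so it spirantizes to the fricative [v]. /b/ is a stop between vowels /a/ and /o/, so it spirantizes to the fricative [v]. → [fotjaaxauvaavoasg].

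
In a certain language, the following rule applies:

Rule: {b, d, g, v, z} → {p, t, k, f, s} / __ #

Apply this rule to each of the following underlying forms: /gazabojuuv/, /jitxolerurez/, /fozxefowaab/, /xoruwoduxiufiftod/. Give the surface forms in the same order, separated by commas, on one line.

gazabojuuf, jitxolerures, fozxefowaap, xoruwoduxiufiftot

/gazabojuuv/: /v/ is a voiced obstruent in word-final position, so it devoices to [f]. → [gazabojuuf].
/jitxolerurez/: /z/ is a voiced obstruent in word-final position, so it devoices to [s]. → [jitxolerures].
/fozxefowaab/: /b/ is a voiced obstruent in word-final position, so it devoices to [p]. → [fozxefowaap].
/xoruwoduxiufiftod/: /d/ is a voiced obstruent in word-final position, so it devoices to [t]. → [xoruwoduxiufiftot].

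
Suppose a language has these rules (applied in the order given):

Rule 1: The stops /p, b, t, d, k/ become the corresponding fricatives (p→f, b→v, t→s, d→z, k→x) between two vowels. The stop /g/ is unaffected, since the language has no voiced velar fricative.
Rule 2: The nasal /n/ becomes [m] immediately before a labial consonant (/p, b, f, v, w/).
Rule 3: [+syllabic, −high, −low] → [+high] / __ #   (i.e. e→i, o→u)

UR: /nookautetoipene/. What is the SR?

nooxausesoifeni

Rule 1 (intervocalic spirantization): /k/ is a stop between vowels /o/ and /a/, so it spirantizes to the fricative [x]. /t/ is a stop between vowels /u/ and /e/, so it spirantizes to the fricative [s]. /t/ is a stop between vowels /e/ and /o/, so it spirantizes to the fricative [s]. /p/ is a stop between vowels /i/ and /e/, so it spirantizes to the fricative [f]. /nookautetoipene/ → nooxausesoifene.
Rule 2 (nasal place assimilation): no segment meets the environment; /nooxausesoifene/ is unchanged.
Rule 3 (final vowel raising): /e/ is a mid vowel in word-final position, so it raises to [i]. /nooxausesoifene/ → nooxausesoifeni.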